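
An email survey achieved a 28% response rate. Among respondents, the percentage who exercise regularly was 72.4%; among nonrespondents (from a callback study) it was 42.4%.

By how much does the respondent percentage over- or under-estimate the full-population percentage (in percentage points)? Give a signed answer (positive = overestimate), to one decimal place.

Nonresponse fraction = 1 − 0.28 = 0.72.
Bias = (nonresponse fraction) × (respondent percentage − nonrespondent percentage)
     = 0.72 × (72.4 − 42.4) = 0.72 × 30 = 21.6.

+21.6 percentage points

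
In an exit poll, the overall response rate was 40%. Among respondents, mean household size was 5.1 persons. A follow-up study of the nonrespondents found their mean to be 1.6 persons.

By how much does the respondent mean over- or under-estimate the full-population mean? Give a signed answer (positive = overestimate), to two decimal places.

Nonresponse fraction = 1 − 0.4 = 0.6.
Bias = (nonresponse fraction) × (respondent mean − nonrespondent mean)
     = 0.6 × (5.1 − 1.6) = 0.6 × 3.5 = 2.1.

+2.10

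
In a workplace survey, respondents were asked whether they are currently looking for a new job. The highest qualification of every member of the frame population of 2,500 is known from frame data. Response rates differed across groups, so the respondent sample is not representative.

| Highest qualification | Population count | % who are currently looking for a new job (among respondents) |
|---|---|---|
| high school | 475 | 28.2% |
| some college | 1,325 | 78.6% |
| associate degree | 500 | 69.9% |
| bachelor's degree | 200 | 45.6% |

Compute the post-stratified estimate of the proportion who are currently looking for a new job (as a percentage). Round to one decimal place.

64.6%

Post-stratification weights by population share, not respondent share:
  high school: (475/2,500) × 28.2 = 5.358
  some college: (1,325/2,500) × 78.6 = 41.658
  associate degree: (500/2,500) × 69.9 = 13.98
  bachelor's degree: (200/2,500) × 45.6 = 3.648
Post-stratified estimate = 64.644 → 64.6%.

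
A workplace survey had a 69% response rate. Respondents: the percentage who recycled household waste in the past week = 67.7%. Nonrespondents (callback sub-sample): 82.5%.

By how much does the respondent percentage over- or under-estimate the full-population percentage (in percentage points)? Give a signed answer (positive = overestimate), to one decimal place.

Nonresponse fraction = 1 − 0.69 = 0.31.
Bias = (nonresponse fraction) × (respondent percentage − nonrespondent percentage)
     = 0.31 × (67.7 − 82.5) = 0.31 × -14.8 = -4.588.

-4.6 percentage points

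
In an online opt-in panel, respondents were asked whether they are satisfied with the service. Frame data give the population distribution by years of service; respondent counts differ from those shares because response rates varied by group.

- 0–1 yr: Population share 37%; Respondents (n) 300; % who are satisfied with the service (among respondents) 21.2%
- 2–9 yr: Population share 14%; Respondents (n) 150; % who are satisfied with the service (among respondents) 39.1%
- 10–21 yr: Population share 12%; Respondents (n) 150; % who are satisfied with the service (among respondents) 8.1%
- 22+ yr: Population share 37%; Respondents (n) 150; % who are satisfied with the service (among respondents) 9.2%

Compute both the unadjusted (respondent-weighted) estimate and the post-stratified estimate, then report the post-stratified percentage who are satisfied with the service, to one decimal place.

Unadjusted (pooled respondent) estimate weights by respondent counts:
  (300/750)×21.2 + (150/750)×39.1 + (150/750)×8.1 + (150/750)×9.2 = 19.76%
Post-stratifying to population shares instead:
  0.37×21.2 + 0.14×39.1 + 0.12×8.1 + 0.37×9.2 = 17.694%

17.7%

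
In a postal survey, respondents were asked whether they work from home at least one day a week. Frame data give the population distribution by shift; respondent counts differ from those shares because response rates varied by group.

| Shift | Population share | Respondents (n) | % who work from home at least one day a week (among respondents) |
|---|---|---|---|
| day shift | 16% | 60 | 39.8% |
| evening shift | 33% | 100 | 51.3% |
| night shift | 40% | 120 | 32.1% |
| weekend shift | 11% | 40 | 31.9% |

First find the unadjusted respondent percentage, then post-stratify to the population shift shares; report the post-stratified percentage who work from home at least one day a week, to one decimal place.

39.6%

Without adjustment, the pooled respondent share is:
  (60/320)×39.8 + (100/320)×51.3 + (120/320)×32.1 + (40/320)×31.9 = 39.5187%
Post-stratifying to population shares instead:
  0.16×39.8 + 0.33×51.3 + 0.4×32.1 + 0.11×31.9 = 39.646%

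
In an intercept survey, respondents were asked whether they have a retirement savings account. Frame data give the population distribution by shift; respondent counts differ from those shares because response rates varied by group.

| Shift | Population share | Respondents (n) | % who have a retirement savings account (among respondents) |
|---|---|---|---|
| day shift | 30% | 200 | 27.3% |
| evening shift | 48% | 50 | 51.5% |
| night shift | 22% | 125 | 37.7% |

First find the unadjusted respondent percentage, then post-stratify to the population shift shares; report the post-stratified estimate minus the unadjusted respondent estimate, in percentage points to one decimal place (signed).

+7.2 percentage points

Naive respondent-only estimate (weights = respondent counts):
  (200/375)×27.3 + (50/375)×51.5 + (125/375)×37.7 = 33.9933%
Post-stratifying to population shares instead:
  0.3×27.3 + 0.48×51.5 + 0.22×37.7 = 41.204%
Difference = 41.204 − 33.9933 = 7.2107 pp.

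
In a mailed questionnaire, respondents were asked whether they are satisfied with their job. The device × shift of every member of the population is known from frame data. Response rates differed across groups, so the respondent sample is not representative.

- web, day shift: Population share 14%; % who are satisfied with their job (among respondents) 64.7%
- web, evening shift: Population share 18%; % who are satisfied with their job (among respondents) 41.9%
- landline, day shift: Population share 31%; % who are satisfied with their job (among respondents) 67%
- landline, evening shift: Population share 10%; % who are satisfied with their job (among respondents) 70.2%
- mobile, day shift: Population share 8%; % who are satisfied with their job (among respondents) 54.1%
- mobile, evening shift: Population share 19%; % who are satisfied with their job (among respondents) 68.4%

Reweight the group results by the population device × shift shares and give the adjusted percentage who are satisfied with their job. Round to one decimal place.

61.7%

Reweight to the known device × shift distribution:
  web, day shift: 0.14 × 64.7 = 9.058
  web, evening shift: 0.18 × 41.9 = 7.542
  landline, day shift: 0.31 × 67 = 20.77
  landline, evening shift: 0.1 × 70.2 = 7.02
  mobile, day shift: 0.08 × 54.1 = 4.328
  mobile, evening shift: 0.19 × 68.4 = 12.996
Post-stratified estimate = 61.714 → 61.7%.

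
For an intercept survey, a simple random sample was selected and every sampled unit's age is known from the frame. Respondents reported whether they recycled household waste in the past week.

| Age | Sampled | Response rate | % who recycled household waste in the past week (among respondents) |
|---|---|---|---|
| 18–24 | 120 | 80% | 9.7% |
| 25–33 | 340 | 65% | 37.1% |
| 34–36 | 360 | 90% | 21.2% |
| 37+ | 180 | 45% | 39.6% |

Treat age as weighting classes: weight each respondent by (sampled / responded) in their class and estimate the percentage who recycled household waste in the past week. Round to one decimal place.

28.5%

With weight = n_sampled/n_responded per class, the weighted class total is n_sampled:
  18–24: 120 × 9.7 = 1164
  25–33: 340 × 37.1 = 12,614
  34–36: 360 × 21.2 = 7632
  37+: 180 × 39.6 = 7128
Adjusted estimate = 28,538 / 1,000 = 28.538 → 28.5%.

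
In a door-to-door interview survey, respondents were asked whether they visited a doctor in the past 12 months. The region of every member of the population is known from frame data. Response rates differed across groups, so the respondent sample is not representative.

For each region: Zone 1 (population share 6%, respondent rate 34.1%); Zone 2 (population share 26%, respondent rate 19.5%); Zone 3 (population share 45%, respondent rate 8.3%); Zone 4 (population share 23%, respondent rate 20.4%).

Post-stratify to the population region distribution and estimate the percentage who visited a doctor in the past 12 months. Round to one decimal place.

Each cell contributes population-share × respondent value:
  Zone 1: 0.06 × 34.1 = 2.046
  Zone 2: 0.26 × 19.5 = 5.07
  Zone 3: 0.45 × 8.3 = 3.735
  Zone 4: 0.23 × 20.4 = 4.692
Post-stratified estimate = 15.543 → 15.5%.

15.5%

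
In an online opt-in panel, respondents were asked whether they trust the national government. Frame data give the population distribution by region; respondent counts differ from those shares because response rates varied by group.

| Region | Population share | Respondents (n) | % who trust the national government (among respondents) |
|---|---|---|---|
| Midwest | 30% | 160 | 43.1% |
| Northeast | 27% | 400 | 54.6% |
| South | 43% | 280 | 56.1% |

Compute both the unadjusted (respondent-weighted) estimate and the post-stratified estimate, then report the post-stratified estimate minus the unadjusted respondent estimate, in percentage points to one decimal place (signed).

-1.1 percentage points

Naive respondent-only estimate (weights = respondent counts):
  (160/840)×43.1 + (400/840)×54.6 + (280/840)×56.1 = 52.9095%
Reweighting by population region shares:
  0.3×43.1 + 0.27×54.6 + 0.43×56.1 = 51.795%
Difference = 51.795 − 52.9095 = -1.1145 pp.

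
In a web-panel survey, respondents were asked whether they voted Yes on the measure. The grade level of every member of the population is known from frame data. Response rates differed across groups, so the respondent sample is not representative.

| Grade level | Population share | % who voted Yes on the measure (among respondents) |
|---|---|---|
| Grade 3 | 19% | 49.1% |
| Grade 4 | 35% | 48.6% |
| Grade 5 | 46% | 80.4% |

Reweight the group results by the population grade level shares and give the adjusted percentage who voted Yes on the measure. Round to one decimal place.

63.3%

Reweight to the known grade level distribution:
  Grade 3: 0.19 × 49.1 = 9.329
  Grade 4: 0.35 × 48.6 = 17.01
  Grade 5: 0.46 × 80.4 = 36.984
Post-stratified estimate = 63.323 → 63.3%.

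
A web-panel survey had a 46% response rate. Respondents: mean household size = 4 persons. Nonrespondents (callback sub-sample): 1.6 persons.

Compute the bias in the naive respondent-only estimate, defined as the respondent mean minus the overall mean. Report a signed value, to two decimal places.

+1.30

Nonresponse fraction = 1 − 0.46 = 0.54.
Bias = (nonresponse fraction) × (respondent mean − nonrespondent mean)
     = 0.54 × (4 − 1.6) = 0.54 × 2.4 = 1.296.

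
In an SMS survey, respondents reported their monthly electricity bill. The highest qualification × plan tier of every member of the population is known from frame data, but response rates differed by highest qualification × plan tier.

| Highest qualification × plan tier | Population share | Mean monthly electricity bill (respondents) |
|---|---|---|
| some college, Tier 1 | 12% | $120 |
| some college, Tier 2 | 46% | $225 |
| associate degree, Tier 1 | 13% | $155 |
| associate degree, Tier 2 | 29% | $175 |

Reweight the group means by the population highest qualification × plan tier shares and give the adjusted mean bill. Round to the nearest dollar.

$189

Each cell contributes population-share × respondent value:
  some college, Tier 1: 0.12 × 120 = 14.4
  some college, Tier 2: 0.46 × 225 = 103.5
  associate degree, Tier 1: 0.13 × 155 = 20.15
  associate degree, Tier 2: 0.29 × 175 = 50.75
Post-stratified estimate = 188.8 → $189.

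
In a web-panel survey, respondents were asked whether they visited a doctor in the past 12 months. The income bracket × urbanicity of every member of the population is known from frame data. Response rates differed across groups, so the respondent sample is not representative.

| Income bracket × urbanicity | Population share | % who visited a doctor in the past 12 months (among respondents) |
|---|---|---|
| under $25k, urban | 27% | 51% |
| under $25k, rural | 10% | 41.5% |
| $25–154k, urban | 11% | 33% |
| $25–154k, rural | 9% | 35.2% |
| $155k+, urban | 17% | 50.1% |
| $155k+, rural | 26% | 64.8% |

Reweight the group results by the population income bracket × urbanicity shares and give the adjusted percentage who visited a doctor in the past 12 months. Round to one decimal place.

50.1%

Reweight to the known income bracket × urbanicity distribution:
  under $25k, urban: 0.27 × 51 = 13.77
  under $25k, rural: 0.1 × 41.5 = 4.15
  $25–154k, urban: 0.11 × 33 = 3.63
  $25–154k, rural: 0.09 × 35.2 = 3.168
  $155k+, urban: 0.17 × 50.1 = 8.517
  $155k+, rural: 0.26 × 64.8 = 16.848
Post-stratified estimate = 50.083 → 50.1%.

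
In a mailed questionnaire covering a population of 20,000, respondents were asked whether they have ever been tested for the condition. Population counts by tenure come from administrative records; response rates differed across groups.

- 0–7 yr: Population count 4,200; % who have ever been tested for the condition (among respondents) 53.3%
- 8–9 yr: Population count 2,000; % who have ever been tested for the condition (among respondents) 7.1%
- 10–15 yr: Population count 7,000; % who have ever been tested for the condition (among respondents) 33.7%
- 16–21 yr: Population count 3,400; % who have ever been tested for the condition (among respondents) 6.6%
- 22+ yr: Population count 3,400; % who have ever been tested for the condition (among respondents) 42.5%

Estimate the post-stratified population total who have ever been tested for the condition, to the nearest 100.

Each cell contributes its population count × the respondent rate:
  0–7 yr: 4,200 × 53.3% = 2238.6
  8–9 yr: 2,000 × 7.1% = 142
  10–15 yr: 7,000 × 33.7% = 2359
  16–21 yr: 3,400 × 6.6% = 224.4
  22+ yr: 3,400 × 42.5% = 1445
Estimated total = 6409 → 6,400.

6,400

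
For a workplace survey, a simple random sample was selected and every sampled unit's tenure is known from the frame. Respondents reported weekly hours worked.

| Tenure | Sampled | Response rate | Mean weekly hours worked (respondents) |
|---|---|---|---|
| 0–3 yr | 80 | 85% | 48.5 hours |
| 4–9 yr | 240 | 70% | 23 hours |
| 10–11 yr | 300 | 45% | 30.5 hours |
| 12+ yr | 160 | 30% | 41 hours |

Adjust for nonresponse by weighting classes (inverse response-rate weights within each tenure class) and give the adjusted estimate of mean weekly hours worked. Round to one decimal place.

Inverse-response-rate weighting restores each class to its sampled count, so class totals weight by n_sampled:
  0–3 yr: 80 × 48.5 = 3880
  4–9 yr: 240 × 23 = 5520
  10–11 yr: 300 × 30.5 = 9150
  12+ yr: 160 × 41 = 6560
Adjusted estimate = 25,110 / 780 = 32.1923 → 32.2.

32.2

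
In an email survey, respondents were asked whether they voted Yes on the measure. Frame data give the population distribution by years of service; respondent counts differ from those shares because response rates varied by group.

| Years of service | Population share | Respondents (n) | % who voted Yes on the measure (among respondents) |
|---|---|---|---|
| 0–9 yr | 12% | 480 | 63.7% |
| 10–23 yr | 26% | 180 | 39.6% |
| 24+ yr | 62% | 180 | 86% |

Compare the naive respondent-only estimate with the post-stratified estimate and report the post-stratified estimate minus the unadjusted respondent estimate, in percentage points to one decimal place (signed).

+7.9 percentage points

Without adjustment, the pooled respondent share is:
  (480/840)×63.7 + (180/840)×39.6 + (180/840)×86 = 63.3143%
Post-stratified estimate weights by population shares:
  0.12×63.7 + 0.26×39.6 + 0.62×86 = 71.26%
Difference = 71.26 − 63.3143 = 7.9457 pp.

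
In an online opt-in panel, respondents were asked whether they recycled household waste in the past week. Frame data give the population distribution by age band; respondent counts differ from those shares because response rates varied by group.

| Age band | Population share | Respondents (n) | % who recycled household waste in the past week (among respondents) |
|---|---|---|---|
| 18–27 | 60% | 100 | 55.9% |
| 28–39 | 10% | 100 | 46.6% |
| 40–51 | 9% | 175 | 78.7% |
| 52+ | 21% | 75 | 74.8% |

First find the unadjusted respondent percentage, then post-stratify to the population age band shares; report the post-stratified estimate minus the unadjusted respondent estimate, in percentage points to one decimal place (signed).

-4.9 percentage points

Unadjusted (pooled respondent) estimate weights by respondent counts:
  (100/450)×55.9 + (100/450)×46.6 + (175/450)×78.7 + (75/450)×74.8 = 65.85%
Post-stratified estimate weights by population shares:
  0.6×55.9 + 0.1×46.6 + 0.09×78.7 + 0.21×74.8 = 60.991%
Difference = 60.991 − 65.85 = -4.859 pp.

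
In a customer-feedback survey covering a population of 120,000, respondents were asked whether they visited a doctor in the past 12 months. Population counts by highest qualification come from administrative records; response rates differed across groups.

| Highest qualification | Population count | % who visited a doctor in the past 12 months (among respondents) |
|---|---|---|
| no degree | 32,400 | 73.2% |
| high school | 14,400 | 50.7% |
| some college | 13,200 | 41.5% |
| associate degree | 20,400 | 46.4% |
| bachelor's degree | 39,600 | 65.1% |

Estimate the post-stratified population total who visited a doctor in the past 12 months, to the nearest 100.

Estimated count per cell = population count × respondent percentage:
  no degree: 32,400 × 73.2% = 23716.8
  high school: 14,400 × 50.7% = 7300.8
  some college: 13,200 × 41.5% = 5478
  associate degree: 20,400 × 46.4% = 9465.6
  bachelor's degree: 39,600 × 65.1% = 25779.6
Estimated total = 71740.8 → 71,700.

71,700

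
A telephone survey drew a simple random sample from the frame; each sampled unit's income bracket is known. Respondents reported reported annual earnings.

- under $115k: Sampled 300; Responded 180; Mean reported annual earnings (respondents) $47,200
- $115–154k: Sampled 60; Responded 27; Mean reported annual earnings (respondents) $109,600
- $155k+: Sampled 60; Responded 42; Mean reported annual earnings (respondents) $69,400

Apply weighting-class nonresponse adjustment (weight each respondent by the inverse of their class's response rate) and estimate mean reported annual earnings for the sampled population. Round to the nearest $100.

Response rates by class: under $115k 180/300 = 60%, $115–154k 27/60 = 45%, $155k+ 42/60 = 70%.
Each respondent's weight = sampled/responded in their class; summing within a class gives n_sampled, so:
  under $115k: 300 × 47,200 = 14,160,000
  $115–154k: 60 × 109,600 = 6,576,000
  $155k+: 60 × 69,400 = 4,164,000
Adjusted estimate = 24,900,000 / 420 = 59285.7 → $59,300.

$59,300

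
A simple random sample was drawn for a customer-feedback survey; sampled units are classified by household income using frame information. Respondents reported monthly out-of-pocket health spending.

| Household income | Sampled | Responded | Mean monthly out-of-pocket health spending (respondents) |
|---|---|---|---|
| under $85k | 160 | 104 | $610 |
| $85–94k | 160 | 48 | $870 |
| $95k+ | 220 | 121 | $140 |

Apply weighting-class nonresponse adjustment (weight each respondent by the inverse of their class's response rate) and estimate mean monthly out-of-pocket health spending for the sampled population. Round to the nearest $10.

Class response rates: under $85k 104/160 = 65%, $85–94k 48/160 = 30%, $95k+ 121/220 = 55%.
With weight = n_sampled/n_responded per class, the weighted class total is n_sampled:
  under $85k: 160 × 610 = 97,600
  $85–94k: 160 × 870 = 139,200
  $95k+: 220 × 140 = 30,800
Adjusted estimate = 267,600 / 540 = 495.556 → $500.

$500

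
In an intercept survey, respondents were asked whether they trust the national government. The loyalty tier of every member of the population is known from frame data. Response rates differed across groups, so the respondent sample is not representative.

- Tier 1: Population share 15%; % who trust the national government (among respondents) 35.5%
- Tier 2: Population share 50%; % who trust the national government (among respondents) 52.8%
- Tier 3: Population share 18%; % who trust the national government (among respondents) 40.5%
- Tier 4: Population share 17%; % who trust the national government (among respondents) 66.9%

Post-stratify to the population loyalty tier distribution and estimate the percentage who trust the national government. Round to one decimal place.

50.4%

Reweight to the known loyalty tier distribution:
  Tier 1: 0.15 × 35.5 = 5.325
  Tier 2: 0.5 × 52.8 = 26.4
  Tier 3: 0.18 × 40.5 = 7.29
  Tier 4: 0.17 × 66.9 = 11.373
Post-stratified estimate = 50.388 → 50.4%.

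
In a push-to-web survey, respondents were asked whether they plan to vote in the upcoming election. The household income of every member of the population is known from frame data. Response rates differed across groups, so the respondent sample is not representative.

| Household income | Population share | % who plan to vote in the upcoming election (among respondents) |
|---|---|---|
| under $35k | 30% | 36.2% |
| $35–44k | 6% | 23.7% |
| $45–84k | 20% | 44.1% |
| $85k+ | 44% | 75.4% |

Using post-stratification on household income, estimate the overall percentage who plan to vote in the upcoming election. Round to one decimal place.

54.3%

Weight each group's respondent value by its population share:
  under $35k: 0.3 × 36.2 = 10.86
  $35–44k: 0.06 × 23.7 = 1.422
  $45–84k: 0.2 × 44.1 = 8.82
  $85k+: 0.44 × 75.4 = 33.176
Post-stratified estimate = 54.278 → 54.3%.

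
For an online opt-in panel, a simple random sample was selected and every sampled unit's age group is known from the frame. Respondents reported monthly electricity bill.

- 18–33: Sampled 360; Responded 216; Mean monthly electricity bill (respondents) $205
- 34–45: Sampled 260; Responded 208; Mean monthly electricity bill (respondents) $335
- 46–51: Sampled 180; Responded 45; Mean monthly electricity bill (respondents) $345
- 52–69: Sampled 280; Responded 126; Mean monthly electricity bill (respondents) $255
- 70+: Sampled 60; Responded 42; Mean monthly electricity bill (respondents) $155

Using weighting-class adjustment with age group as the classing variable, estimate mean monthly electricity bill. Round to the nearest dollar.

$266

Response rates by class: 18–33 216/360 = 60%, 34–45 208/260 = 80%, 46–51 45/180 = 25%, 52–69 126/280 = 45%, 70+ 42/60 = 70%.
Each respondent's weight = sampled/responded in their class; summing within a class gives n_sampled, so:
  18–33: 360 × 205 = 73,800
  34–45: 260 × 335 = 87,100
  46–51: 180 × 345 = 62,100
  52–69: 280 × 255 = 71,400
  70+: 60 × 155 = 9300
Adjusted estimate = 303,700 / 1,140 = 266.404 → $266.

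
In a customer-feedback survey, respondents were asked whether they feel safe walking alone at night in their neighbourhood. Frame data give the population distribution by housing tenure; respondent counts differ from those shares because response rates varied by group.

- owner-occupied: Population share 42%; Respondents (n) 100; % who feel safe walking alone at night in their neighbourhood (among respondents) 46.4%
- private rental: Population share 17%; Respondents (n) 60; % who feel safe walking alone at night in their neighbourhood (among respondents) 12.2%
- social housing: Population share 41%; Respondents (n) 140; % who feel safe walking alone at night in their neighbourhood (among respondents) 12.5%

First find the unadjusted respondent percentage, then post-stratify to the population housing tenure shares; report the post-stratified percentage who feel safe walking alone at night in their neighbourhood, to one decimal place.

26.7%

Naive respondent-only estimate (weights = respondent counts):
  (100/300)×46.4 + (60/300)×12.2 + (140/300)×12.5 = 23.74%
Reweighting by population housing tenure shares:
  0.42×46.4 + 0.17×12.2 + 0.41×12.5 = 26.687%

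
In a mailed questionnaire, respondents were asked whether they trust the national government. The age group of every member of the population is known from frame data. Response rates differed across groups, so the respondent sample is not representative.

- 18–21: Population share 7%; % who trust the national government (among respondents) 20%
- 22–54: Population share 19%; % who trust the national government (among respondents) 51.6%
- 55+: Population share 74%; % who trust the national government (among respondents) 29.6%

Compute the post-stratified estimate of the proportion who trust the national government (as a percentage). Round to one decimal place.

Weight each group's respondent value by its population share:
  18–21: 0.07 × 20 = 1.4
  22–54: 0.19 × 51.6 = 9.804
  55+: 0.74 × 29.6 = 21.904
Post-stratified estimate = 33.108 → 33.1%.

33.1%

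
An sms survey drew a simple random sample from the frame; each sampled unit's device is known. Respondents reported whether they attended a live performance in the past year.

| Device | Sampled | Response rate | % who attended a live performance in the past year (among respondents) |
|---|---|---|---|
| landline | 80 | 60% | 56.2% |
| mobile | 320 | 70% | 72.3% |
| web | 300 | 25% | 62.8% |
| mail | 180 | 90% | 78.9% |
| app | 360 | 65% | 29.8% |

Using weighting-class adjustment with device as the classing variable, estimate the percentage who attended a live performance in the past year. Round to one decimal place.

57.6%

With weight = n_sampled/n_responded per class, the weighted class total is n_sampled:
  landline: 80 × 56.2 = 4496
  mobile: 320 × 72.3 = 23,136
  web: 300 × 62.8 = 18,840
  mail: 180 × 78.9 = 14202
  app: 360 × 29.8 = 10,728
Adjusted estimate = 71,402 / 1,240 = 57.5823 → 57.6%.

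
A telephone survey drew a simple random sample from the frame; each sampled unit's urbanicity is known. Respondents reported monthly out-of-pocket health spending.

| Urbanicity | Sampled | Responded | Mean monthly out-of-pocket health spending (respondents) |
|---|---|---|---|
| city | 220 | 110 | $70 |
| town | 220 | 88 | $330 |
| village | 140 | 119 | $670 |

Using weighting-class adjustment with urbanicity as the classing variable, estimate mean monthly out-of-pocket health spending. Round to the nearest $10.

$310

Class response rates: city 110/220 = 50%, town 88/220 = 40%, village 119/140 = 85%.
Weighting each respondent by the inverse class response rate inflates each class back to its sampled size, so the class weight is n_sampled:
  city: 220 × 70 = 15,400
  town: 220 × 330 = 72,600
  village: 140 × 670 = 93,800
Adjusted estimate = 181,800 / 580 = 313.448 → $310.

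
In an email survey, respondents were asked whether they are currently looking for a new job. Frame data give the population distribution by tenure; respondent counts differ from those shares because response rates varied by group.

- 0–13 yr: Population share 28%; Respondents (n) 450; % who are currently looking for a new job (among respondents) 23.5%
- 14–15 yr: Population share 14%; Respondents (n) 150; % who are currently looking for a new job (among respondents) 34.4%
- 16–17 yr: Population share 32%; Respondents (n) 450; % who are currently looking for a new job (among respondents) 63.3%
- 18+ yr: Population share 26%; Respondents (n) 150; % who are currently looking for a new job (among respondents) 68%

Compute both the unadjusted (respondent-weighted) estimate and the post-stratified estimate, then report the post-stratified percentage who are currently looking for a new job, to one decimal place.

49.3%

Without adjustment, the pooled respondent share is:
  (450/1200)×23.5 + (150/1200)×34.4 + (450/1200)×63.3 + (150/1200)×68 = 45.35%
Post-stratified estimate weights by population shares:
  0.28×23.5 + 0.14×34.4 + 0.32×63.3 + 0.26×68 = 49.332%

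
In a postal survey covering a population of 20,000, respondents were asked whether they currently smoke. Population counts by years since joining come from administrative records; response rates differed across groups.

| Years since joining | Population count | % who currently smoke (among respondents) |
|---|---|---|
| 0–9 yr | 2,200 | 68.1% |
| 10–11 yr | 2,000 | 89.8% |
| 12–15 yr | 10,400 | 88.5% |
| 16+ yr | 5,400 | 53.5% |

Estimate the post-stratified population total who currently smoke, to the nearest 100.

Each cell contributes its population count × the respondent rate:
  0–9 yr: 2,200 × 68.1% = 1498.2
  10–11 yr: 2,000 × 89.8% = 1796
  12–15 yr: 10,400 × 88.5% = 9204
  16+ yr: 5,400 × 53.5% = 2889
Estimated total = 15387.2 → 15,400.

15,400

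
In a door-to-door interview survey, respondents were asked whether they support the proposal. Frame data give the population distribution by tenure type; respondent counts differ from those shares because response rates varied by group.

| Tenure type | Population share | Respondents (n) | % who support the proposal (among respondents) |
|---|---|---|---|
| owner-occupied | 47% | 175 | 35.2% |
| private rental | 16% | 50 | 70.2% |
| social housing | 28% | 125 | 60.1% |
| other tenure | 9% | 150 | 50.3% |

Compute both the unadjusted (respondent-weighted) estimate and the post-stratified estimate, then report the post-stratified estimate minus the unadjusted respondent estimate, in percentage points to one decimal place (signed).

-0.3 percentage points

Without adjustment, the pooled respondent share is:
  (175/500)×35.2 + (50/500)×70.2 + (125/500)×60.1 + (150/500)×50.3 = 49.455%
Post-stratifying to population shares instead:
  0.47×35.2 + 0.16×70.2 + 0.28×60.1 + 0.09×50.3 = 49.131%
Difference = 49.131 − 49.455 = -0.324 pp.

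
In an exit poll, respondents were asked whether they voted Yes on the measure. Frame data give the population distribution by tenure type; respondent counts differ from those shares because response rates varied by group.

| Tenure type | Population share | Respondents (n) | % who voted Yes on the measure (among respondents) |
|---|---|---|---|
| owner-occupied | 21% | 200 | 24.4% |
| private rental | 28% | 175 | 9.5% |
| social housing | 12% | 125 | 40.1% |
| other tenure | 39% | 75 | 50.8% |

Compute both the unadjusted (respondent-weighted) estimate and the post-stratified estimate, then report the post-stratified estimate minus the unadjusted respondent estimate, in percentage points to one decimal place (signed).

+5.7 percentage points

Naive respondent-only estimate (weights = respondent counts):
  (200/575)×24.4 + (175/575)×9.5 + (125/575)×40.1 + (75/575)×50.8 = 26.7217%
Post-stratified estimate weights by population shares:
  0.21×24.4 + 0.28×9.5 + 0.12×40.1 + 0.39×50.8 = 32.408%
Difference = 32.408 − 26.7217 = 5.6863 pp.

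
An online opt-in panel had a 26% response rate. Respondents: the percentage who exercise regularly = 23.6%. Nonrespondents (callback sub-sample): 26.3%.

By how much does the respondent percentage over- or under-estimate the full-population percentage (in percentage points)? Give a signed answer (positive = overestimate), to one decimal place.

-2.0 percentage points

Nonresponse fraction = 1 − 0.26 = 0.74.
Bias = (nonresponse fraction) × (respondent percentage − nonrespondent percentage)
     = 0.74 × (23.6 − 26.3) = 0.74 × -2.7 = -1.998.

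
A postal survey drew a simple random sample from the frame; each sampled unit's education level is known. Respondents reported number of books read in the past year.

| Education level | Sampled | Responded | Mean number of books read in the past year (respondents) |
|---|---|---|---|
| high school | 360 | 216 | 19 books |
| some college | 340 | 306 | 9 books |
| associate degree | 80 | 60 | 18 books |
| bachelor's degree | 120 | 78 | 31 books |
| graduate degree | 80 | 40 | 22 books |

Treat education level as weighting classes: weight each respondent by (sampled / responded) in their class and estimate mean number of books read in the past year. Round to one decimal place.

17.2

Class response rates: high school 216/360 = 60%, some college 306/340 = 90%, associate degree 60/80 = 75%, bachelor's degree 78/120 = 65%, graduate degree 40/80 = 50%.
Each respondent's weight = sampled/responded in their class; summing within a class gives n_sampled, so:
  high school: 360 × 19 = 6840
  some college: 340 × 9 = 3060
  associate degree: 80 × 18 = 1440
  bachelor's degree: 120 × 31 = 3720
  graduate degree: 80 × 22 = 1760
Adjusted estimate = 16,820 / 980 = 17.1633 → 17.2.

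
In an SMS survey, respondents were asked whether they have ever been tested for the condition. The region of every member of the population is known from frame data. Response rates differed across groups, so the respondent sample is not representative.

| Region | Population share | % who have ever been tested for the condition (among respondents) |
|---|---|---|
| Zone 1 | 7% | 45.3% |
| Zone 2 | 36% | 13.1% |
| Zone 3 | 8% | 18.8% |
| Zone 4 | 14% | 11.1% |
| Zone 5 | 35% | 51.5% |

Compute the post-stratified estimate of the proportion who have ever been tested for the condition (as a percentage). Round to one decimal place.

Reweight to the known region distribution:
  Zone 1: 0.07 × 45.3 = 3.171
  Zone 2: 0.36 × 13.1 = 4.716
  Zone 3: 0.08 × 18.8 = 1.504
  Zone 4: 0.14 × 11.1 = 1.554
  Zone 5: 0.35 × 51.5 = 18.025
Post-stratified estimate = 28.97 → 29.0%.

29.0%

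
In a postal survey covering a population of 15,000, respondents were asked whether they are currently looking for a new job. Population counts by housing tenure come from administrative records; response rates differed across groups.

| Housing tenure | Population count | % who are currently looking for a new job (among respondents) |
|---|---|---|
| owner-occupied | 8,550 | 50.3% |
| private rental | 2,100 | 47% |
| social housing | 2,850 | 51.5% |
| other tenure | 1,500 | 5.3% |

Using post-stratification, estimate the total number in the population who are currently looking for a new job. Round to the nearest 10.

6,830

Each cell contributes its population count × the respondent rate:
  owner-occupied: 8,550 × 50.3% = 4300.65
  private rental: 2,100 × 47% = 987
  social housing: 2,850 × 51.5% = 1467.75
  other tenure: 1,500 × 5.3% = 79.5
Estimated total = 6834.9 → 6,830.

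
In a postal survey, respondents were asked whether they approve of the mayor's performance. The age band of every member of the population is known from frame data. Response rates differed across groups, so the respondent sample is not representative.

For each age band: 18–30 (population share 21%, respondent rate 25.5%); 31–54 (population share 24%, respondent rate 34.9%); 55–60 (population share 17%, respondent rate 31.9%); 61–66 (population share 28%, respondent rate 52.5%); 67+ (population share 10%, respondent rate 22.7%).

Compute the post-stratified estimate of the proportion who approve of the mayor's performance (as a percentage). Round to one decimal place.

Post-stratification weights by population share, not respondent share:
  18–30: 0.21 × 25.5 = 5.355
  31–54: 0.24 × 34.9 = 8.376
  55–60: 0.17 × 31.9 = 5.423
  61–66: 0.28 × 52.5 = 14.7
  67+: 0.1 × 22.7 = 2.27
Post-stratified estimate = 36.124 → 36.1%.

36.1%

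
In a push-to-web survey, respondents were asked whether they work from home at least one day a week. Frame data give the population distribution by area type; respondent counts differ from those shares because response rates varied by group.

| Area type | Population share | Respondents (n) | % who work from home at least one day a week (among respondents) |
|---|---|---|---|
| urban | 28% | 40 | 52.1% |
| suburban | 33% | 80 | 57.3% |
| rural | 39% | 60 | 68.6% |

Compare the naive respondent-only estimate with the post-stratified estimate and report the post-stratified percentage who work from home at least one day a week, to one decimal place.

Unadjusted (pooled respondent) estimate weights by respondent counts:
  (40/180)×52.1 + (80/180)×57.3 + (60/180)×68.6 = 59.9111%
Reweighting by population area type shares:
  0.28×52.1 + 0.33×57.3 + 0.39×68.6 = 60.251%

60.3%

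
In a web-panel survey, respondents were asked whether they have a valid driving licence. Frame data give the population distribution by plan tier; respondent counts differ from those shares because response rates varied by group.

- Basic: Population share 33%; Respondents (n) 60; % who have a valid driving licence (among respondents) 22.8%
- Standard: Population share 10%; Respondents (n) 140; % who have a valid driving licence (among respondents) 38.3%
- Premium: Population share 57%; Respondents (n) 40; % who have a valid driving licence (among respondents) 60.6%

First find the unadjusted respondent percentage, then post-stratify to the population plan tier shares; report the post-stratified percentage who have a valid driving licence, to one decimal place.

Unadjusted (pooled respondent) estimate weights by respondent counts:
  (60/240)×22.8 + (140/240)×38.3 + (40/240)×60.6 = 38.1417%
Post-stratified estimate weights by population shares:
  0.33×22.8 + 0.1×38.3 + 0.57×60.6 = 45.896%

45.9%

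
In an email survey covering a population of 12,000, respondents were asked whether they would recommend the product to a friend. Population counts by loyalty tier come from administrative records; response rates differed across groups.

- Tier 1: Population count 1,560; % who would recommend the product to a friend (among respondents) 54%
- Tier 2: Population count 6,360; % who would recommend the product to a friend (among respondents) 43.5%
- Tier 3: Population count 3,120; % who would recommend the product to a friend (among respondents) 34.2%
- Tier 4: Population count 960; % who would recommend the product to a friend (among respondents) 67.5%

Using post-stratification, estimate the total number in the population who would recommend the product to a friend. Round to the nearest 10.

5,320

Apply each group's respondent rate to its population count:
  Tier 1: 1,560 × 54% = 842.4
  Tier 2: 6,360 × 43.5% = 2766.6
  Tier 3: 3,120 × 34.2% = 1067.04
  Tier 4: 960 × 67.5% = 648
Estimated total = 5324.04 → 5,320.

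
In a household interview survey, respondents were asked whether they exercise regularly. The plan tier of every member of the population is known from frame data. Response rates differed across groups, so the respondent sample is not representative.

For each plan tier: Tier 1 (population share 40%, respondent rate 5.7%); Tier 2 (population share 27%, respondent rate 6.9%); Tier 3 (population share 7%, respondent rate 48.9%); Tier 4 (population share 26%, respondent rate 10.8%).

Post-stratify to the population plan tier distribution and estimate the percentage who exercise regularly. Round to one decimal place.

10.4%

Post-stratification weights by population share, not respondent share:
  Tier 1: 0.4 × 5.7 = 2.28
  Tier 2: 0.27 × 6.9 = 1.863
  Tier 3: 0.07 × 48.9 = 3.423
  Tier 4: 0.26 × 10.8 = 2.808
Post-stratified estimate = 10.374 → 10.4%.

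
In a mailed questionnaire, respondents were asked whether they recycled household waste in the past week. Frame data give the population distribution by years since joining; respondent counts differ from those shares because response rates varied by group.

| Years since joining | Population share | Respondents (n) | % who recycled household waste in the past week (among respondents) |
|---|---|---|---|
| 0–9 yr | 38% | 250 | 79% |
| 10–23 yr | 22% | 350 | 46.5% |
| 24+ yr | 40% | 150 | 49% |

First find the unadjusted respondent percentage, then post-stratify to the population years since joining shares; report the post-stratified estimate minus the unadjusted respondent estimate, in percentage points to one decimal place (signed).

Naive respondent-only estimate (weights = respondent counts):
  (250/750)×79 + (350/750)×46.5 + (150/750)×49 = 57.8333%
Post-stratified estimate weights by population shares:
  0.38×79 + 0.22×46.5 + 0.4×49 = 59.85%
Difference = 59.85 − 57.8333 = 2.0167 pp.

+2.0 percentage points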